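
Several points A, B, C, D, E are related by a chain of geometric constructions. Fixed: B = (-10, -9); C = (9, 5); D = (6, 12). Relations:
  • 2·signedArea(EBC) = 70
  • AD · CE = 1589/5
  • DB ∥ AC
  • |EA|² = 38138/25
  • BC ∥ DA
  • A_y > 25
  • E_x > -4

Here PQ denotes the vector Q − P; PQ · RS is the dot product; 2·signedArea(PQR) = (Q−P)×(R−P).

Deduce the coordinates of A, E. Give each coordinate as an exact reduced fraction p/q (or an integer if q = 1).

A = (25, 26)
E = (-18/5, -3/5)

1. A_x = 25  [DB ∥ AC ∩ BC ∥ DA]
2. A_y = 26  [DB ∥ AC ∩ BC ∥ DA]
   → A = (25, 26)
3. E_x = -18/5  [2·signedArea(EBC) = 70 ∩ AD · CE = 1589/5]
4. E_y = -3/5  [2·signedArea(EBC) = 70 ∩ AD · CE = 1589/5]
   → E = (-18/5, -3/5)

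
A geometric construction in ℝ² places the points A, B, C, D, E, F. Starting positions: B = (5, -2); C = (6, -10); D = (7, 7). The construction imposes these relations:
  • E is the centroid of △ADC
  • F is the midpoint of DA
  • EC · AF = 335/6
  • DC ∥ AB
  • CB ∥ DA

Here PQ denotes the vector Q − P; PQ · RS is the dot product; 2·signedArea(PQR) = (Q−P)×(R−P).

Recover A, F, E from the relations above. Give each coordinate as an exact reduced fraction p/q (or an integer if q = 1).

A = (6, 15)
E = (19/3, 4)
F = (13/2, 11)

1. A_x = 6  [DC ∥ AB ∩ CB ∥ DA]
2. A_y = 15  [DC ∥ AB ∩ CB ∥ DA]
   → A = (6, 15)
3. F_x = 13/2  [F is the midpoint of DA]
4. F_y = 11  [F is the midpoint of DA]
   → F = (13/2, 11)
5. E_x = 19/3  [E is the centroid of △ADC]
6. E_y = 4  [E is the centroid of △ADC]
   → E = (19/3, 4)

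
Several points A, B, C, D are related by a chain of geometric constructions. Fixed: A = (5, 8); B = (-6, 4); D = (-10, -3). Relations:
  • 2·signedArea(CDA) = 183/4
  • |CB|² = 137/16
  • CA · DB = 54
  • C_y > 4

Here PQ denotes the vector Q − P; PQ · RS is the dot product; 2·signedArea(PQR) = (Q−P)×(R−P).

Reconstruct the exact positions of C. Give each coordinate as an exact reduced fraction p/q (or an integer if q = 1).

1. C_x = -13/4  [2·signedArea(CDA) = 183/4 ∩ CA · DB = 54]
2. C_y = 5  [2·signedArea(CDA) = 183/4 ∩ CA · DB = 54]
   → C = (-13/4, 5)

C = (-13/4, 5)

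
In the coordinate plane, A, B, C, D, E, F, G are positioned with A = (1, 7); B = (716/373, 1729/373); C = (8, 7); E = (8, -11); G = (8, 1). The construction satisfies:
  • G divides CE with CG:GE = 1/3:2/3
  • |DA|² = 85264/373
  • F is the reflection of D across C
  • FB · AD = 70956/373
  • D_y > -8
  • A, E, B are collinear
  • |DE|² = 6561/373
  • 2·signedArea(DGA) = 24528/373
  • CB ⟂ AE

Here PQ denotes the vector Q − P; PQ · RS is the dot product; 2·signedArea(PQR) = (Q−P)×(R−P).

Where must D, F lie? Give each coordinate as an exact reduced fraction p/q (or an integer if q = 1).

1. D_x = 2417/373  [line -6·x + -7·y + -4013/373 = 0 ∩ |DE|² = 6561/373]
2. D_y = -2645/373  [line -6·x + -7·y + -4013/373 = 0 ∩ |DE|² = 6561/373]
   → D = (2417/373, -2645/373)
3. F_x = 3551/373  [F is the reflection of D across C]
4. F_y = 7867/373  [F is the reflection of D across C]
   → F = (3551/373, 7867/373)

D = (2417/373, -2645/373)
F = (3551/373, 7867/373)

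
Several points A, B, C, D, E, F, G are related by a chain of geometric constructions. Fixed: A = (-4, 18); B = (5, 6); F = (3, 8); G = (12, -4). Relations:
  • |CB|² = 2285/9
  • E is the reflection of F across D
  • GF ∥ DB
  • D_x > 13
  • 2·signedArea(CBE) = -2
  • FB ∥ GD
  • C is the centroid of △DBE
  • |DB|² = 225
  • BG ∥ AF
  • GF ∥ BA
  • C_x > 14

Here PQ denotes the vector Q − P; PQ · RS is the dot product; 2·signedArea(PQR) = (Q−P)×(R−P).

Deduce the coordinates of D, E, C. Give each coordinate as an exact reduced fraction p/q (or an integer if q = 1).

1. D_x = 14  [GF ∥ DB ∩ FB ∥ GD]
2. D_y = -6  [GF ∥ DB ∩ FB ∥ GD]
   → D = (14, -6)
3. E_x = 25  [E is the reflection of F across D]
4. E_y = -20  [E is the reflection of F across D]
   → E = (25, -20)
5. C_x = 44/3  [C is the centroid of △DBE]
6. C_y = -20/3  [C is the centroid of △DBE]
   → C = (44/3, -20/3)

C = (44/3, -20/3)
D = (14, -6)
E = (25, -20)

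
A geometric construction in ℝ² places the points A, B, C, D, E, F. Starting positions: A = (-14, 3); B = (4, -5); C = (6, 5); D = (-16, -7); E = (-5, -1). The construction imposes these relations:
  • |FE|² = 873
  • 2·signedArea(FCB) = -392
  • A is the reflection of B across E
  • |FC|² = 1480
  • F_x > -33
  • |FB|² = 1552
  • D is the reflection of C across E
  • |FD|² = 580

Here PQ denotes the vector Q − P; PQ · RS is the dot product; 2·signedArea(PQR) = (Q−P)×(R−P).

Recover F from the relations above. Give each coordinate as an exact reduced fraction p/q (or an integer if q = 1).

1. F_x = -32  [line 10·x + -2·y + 342 = 0 ∩ |FD|² = 580]
2. F_y = 11  [line 10·x + -2·y + 342 = 0 ∩ |FD|² = 580]
   → F = (-32, 11)

F = (-32, 11)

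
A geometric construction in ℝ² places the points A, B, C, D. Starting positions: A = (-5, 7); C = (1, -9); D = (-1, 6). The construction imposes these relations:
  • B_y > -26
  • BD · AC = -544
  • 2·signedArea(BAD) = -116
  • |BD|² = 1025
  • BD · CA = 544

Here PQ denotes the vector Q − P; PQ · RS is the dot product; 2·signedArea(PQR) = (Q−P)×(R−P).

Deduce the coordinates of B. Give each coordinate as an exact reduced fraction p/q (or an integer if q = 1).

B = (7, -25)

1. B_x = 7  [BD · CA = 544 ∩ 2·signedArea(BAD) = -116]
2. B_y = -25  [BD · CA = 544 ∩ 2·signedArea(BAD) = -116]
   → B = (7, -25)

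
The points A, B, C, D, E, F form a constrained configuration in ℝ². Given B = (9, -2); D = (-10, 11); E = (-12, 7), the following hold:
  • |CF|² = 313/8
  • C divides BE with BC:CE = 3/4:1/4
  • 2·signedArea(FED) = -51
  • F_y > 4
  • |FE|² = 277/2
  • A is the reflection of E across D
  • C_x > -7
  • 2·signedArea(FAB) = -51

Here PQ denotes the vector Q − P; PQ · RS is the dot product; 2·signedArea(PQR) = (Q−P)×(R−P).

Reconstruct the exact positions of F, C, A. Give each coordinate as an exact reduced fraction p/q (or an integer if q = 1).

A = (-8, 15)
C = (-27/4, 19/4)
F = (-1/2, 9/2)

1. F_x = -1/2  [line -4·x + 2·y + -11 = 0 ∩ |FE|² = 277/2]
2. F_y = 9/2  [line -4·x + 2·y + -11 = 0 ∩ |FE|² = 277/2]
   → F = (-1/2, 9/2)
3. C_x = -27/4  [C divides BE with BC:CE = 3/4:1/4]
4. C_y = 19/4  [C divides BE with BC:CE = 3/4:1/4]
   → C = (-27/4, 19/4)
5. A_x = -8  [2·signedArea(FAB) = -51 ∩ A is the reflection of E across D]
6. A_y = 15  [2·signedArea(FAB) = -51 ∩ A is the reflection of E across D]
   → A = (-8, 15)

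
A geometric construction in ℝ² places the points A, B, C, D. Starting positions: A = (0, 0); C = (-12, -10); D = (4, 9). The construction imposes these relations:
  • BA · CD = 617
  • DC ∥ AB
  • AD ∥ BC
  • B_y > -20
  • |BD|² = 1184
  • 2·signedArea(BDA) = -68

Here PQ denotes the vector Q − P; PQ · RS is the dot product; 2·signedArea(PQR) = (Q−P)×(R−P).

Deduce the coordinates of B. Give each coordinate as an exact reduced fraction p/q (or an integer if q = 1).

B = (-16, -19)

1. B_x = -16  [AD ∥ BC ∩ DC ∥ AB]
2. B_y = -19  [AD ∥ BC ∩ DC ∥ AB]
   → B = (-16, -19)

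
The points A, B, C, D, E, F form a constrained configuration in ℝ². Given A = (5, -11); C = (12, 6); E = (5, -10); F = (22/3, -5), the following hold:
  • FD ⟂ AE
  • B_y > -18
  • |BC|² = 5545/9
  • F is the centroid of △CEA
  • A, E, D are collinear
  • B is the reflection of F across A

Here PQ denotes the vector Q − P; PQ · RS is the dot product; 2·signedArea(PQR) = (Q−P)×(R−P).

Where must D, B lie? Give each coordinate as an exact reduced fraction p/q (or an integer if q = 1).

B = (8/3, -17)
D = (5, -5)

1. D_x = 5  [A, E, D are collinear ∩ FD ⟂ AE]
2. D_y = -5  [A, E, D are collinear ∩ FD ⟂ AE]
   → D = (5, -5)
3. B_x = 8/3  [B is the reflection of F across A]
4. B_y = -17  [B is the reflection of F across A]
   → B = (8/3, -17)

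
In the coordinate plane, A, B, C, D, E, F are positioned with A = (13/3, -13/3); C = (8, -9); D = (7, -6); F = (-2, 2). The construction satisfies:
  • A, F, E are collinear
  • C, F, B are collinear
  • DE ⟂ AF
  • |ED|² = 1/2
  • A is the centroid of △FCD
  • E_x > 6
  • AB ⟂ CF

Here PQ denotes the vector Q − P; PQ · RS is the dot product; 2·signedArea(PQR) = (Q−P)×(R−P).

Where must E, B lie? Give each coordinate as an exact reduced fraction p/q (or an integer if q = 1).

B = (888/221, -1021/221)
E = (13/2, -13/2)

1. E_x = 13/2  [A, F, E are collinear ∩ DE ⟂ AF]
2. E_y = -13/2  [A, F, E are collinear ∩ DE ⟂ AF]
   → E = (13/2, -13/2)
3. B_x = 888/221  [C, F, B are collinear ∩ AB ⟂ CF]
4. B_y = -1021/221  [C, F, B are collinear ∩ AB ⟂ CF]
   → B = (888/221, -1021/221)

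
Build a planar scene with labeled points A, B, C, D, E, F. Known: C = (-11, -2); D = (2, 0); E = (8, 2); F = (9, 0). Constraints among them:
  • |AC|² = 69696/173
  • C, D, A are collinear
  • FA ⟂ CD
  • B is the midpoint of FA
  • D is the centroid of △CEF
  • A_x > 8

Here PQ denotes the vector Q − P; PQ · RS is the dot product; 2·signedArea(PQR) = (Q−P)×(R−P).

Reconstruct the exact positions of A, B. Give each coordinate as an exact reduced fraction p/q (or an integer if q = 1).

A = (1529/173, 182/173)
B = (1543/173, 91/173)

1. A_x = 1529/173  [C, D, A are collinear ∩ FA ⟂ CD]
2. A_y = 182/173  [C, D, A are collinear ∩ FA ⟂ CD]
   → A = (1529/173, 182/173)
3. B_x = 1543/173  [B is the midpoint of FA]
4. B_y = 91/173  [B is the midpoint of FA]
   → B = (1543/173, 91/173)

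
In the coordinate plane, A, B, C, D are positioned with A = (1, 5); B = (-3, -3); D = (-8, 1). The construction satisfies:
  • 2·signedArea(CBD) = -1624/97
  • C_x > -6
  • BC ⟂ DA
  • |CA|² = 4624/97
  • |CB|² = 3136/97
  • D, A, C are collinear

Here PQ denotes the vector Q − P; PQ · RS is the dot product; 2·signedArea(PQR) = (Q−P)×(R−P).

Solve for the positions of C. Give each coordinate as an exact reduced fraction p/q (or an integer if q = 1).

C = (-515/97, 213/97)

1. C_x = -515/97  [D, A, C are collinear ∩ BC ⟂ DA]
2. C_y = 213/97  [D, A, C are collinear ∩ BC ⟂ DA]
   → C = (-515/97, 213/97)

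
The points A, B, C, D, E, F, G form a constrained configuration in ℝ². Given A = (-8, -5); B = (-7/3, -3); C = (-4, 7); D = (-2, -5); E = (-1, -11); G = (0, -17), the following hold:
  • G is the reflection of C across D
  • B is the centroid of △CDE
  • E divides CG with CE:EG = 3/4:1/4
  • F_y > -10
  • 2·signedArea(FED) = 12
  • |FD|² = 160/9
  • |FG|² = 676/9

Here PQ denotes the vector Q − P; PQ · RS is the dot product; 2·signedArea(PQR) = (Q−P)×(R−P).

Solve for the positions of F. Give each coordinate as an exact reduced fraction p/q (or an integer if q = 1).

F = (-10/3, -9)

1. F_x = -10/3  [line -6·x + -1·y + -29 = 0 ∩ |FG|² = 676/9]
2. F_y = -9  [line -6·x + -1·y + -29 = 0 ∩ |FG|² = 676/9]
   → F = (-10/3, -9)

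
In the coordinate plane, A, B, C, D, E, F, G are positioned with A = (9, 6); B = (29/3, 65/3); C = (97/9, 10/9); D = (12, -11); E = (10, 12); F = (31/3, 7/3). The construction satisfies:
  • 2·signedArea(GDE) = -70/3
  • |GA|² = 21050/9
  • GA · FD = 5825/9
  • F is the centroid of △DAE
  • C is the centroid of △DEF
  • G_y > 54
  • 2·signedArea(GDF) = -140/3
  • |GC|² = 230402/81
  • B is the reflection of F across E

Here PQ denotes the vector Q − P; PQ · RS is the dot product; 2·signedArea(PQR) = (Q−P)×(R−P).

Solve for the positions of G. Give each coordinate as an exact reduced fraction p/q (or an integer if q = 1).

G = (22/3, 163/3)

1. G_x = 22/3  [GA · FD = 5825/9 ∩ 2·signedArea(GDF) = -140/3]
2. G_y = 163/3  [GA · FD = 5825/9 ∩ 2·signedArea(GDF) = -140/3]
   → G = (22/3, 163/3)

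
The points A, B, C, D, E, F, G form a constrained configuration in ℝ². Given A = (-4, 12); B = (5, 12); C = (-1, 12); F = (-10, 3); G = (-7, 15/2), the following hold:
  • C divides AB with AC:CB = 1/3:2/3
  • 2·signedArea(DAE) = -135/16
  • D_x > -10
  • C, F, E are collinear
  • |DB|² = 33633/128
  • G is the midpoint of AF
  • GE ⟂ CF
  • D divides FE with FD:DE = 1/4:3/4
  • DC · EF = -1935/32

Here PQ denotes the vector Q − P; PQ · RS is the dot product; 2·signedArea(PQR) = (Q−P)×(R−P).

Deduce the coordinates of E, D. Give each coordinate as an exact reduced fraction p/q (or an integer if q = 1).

D = (-145/16, 63/16)
E = (-25/4, 27/4)

1. E_x = -25/4  [C, F, E are collinear ∩ GE ⟂ CF]
2. E_y = 27/4  [C, F, E are collinear ∩ GE ⟂ CF]
   → E = (-25/4, 27/4)
3. D_x = -145/16  [D divides FE with FD:DE = 1/4:3/4]
4. D_y = 63/16  [D divides FE with FD:DE = 1/4:3/4]
   → D = (-145/16, 63/16)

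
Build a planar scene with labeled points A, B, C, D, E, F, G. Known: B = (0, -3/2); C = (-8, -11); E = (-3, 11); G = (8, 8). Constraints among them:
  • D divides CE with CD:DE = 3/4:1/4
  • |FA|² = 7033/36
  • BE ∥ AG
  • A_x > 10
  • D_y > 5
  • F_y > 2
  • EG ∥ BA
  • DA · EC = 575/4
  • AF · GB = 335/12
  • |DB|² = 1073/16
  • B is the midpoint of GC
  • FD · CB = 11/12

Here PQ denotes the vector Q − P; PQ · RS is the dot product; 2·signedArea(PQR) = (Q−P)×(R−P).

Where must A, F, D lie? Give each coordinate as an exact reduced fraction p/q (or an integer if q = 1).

1. A_x = 11  [BE ∥ AG ∩ EG ∥ BA]
2. A_y = -9/2  [BE ∥ AG ∩ EG ∥ BA]
   → A = (11, -9/2)
3. F_x = -1  [line -8·x + -19/2·y + 52/3 = 0 ∩ |FA|² = 7033/36]
4. F_y = 8/3  [line -8·x + -19/2·y + 52/3 = 0 ∩ |FA|² = 7033/36]
   → F = (-1, 8/3)
5. D_x = -17/4  [FD · CB = 11/12 ∩ D divides CE with CD:DE = 3/4:1/4]
6. D_y = 11/2  [FD · CB = 11/12 ∩ D divides CE with CD:DE = 3/4:1/4]
   → D = (-17/4, 11/2)

A = (11, -9/2)
D = (-17/4, 11/2)
F = (-1, 8/3)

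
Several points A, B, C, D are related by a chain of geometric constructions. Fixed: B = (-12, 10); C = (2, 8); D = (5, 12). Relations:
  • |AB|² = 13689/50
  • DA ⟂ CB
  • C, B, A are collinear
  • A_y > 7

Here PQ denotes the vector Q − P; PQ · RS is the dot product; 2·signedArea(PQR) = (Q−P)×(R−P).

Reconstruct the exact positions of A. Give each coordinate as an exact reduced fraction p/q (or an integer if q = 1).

A = (219/50, 383/50)

1. A_x = 219/50  [C, B, A are collinear ∩ DA ⟂ CB]
2. A_y = 383/50  [C, B, A are collinear ∩ DA ⟂ CB]
   → A = (219/50, 383/50)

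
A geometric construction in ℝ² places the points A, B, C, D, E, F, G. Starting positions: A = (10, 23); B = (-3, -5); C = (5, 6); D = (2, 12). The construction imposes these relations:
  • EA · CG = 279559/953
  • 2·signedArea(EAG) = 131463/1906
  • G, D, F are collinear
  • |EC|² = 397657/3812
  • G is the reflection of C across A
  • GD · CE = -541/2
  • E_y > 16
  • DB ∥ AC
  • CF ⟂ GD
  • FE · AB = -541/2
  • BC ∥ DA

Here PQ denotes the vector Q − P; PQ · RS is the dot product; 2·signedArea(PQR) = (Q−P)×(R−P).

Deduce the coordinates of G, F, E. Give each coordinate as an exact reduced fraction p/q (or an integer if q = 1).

1. G_x = 15  [G is the reflection of C across A]
2. G_y = 40  [G is the reflection of C across A]
   → G = (15, 40)
3. F_x = 229/953  [G, D, F are collinear ∩ CF ⟂ GD]
4. F_y = 7824/953  [G, D, F are collinear ∩ CF ⟂ GD]
   → F = (229/953, 7824/953)
5. E_x = 7491/1906  [EA · CG = 279559/953 ∩ FE · AB = -541/2]
6. E_y = 15398/953  [EA · CG = 279559/953 ∩ FE · AB = -541/2]
   → E = (7491/1906, 15398/953)

E = (7491/1906, 15398/953)
F = (229/953, 7824/953)
G = (15, 40)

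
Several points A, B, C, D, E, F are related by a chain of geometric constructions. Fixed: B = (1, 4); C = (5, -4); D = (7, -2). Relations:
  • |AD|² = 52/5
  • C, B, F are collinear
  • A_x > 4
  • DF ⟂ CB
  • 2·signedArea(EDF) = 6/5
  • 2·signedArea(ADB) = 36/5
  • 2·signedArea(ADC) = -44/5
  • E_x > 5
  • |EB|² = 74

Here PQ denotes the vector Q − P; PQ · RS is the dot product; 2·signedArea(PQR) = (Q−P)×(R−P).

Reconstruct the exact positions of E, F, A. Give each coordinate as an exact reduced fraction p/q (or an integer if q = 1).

1. F_x = 23/5  [C, B, F are collinear ∩ DF ⟂ CB]
2. F_y = -16/5  [C, B, F are collinear ∩ DF ⟂ CB]
   → F = (23/5, -16/5)
3. A_x = 21/5  [2·signedArea(ADB) = 36/5 ∩ 2·signedArea(ADC) = -44/5]
4. A_y = -2/5  [2·signedArea(ADB) = 36/5 ∩ 2·signedArea(ADC) = -44/5]
   → A = (21/5, -2/5)
5. E_x = 6  [line 6/5·x + -12/5·y + -72/5 = 0 ∩ |EB|² = 74]
6. E_y = -3  [line 6/5·x + -12/5·y + -72/5 = 0 ∩ |EB|² = 74]
   → E = (6, -3)

A = (21/5, -2/5)
E = (6, -3)
F = (23/5, -16/5)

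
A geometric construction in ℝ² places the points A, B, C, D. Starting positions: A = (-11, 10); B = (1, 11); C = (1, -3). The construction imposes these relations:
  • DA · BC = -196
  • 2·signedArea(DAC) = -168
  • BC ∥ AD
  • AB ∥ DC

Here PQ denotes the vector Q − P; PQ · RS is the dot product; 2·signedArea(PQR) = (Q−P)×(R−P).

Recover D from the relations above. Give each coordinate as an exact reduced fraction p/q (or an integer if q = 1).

D = (-11, -4)

1. D_x = -11  [AB ∥ DC ∩ BC ∥ AD]
2. D_y = -4  [AB ∥ DC ∩ BC ∥ AD]
   → D = (-11, -4)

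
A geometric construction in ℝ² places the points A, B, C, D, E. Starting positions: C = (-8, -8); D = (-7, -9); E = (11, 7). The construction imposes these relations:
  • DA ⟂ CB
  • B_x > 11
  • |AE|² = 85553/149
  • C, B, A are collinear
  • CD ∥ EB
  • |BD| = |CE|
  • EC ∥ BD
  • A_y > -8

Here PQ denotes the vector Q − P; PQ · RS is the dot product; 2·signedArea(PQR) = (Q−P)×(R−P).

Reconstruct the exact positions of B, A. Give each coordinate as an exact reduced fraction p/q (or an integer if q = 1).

1. B_x = 12  [EC ∥ BD ∩ CD ∥ EB]
2. B_y = 6  [EC ∥ BD ∩ CD ∥ EB]
   → B = (12, 6)
3. A_x = -1162/149  [C, B, A are collinear ∩ DA ⟂ CB]
4. A_y = -1171/149  [C, B, A are collinear ∩ DA ⟂ CB]
   → A = (-1162/149, -1171/149)

A = (-1162/149, -1171/149)
B = (12, 6)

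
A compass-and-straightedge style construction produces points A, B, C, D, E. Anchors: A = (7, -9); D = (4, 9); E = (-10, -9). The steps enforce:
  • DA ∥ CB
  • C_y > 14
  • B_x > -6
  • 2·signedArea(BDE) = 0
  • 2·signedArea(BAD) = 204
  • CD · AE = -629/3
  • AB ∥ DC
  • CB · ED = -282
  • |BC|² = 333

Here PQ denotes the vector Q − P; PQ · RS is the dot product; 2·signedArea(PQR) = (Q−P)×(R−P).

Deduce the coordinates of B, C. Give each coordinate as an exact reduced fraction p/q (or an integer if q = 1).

B = (-16/3, -3)
C = (-25/3, 15)

1. B_x = -16/3  [2·signedArea(BDE) = 0 ∩ 2·signedArea(BAD) = 204]
2. B_y = -3  [2·signedArea(BDE) = 0 ∩ 2·signedArea(BAD) = 204]
   → B = (-16/3, -3)
3. C_x = -25/3  [DA ∥ CB ∩ AB ∥ DC]
4. C_y = 15  [DA ∥ CB ∩ AB ∥ DC]
   → C = (-25/3, 15)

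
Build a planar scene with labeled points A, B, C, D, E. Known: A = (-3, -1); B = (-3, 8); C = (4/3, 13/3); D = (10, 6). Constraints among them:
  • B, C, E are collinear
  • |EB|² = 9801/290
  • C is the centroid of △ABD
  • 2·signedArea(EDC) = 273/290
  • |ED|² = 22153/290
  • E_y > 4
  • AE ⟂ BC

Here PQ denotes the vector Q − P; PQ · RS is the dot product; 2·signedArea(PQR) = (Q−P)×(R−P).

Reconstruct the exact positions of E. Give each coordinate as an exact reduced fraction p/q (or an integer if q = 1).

1. E_x = 417/290  [B, C, E are collinear ∩ AE ⟂ BC]
2. E_y = 1231/290  [B, C, E are collinear ∩ AE ⟂ BC]
   → E = (417/290, 1231/290)

E = (417/290, 1231/290)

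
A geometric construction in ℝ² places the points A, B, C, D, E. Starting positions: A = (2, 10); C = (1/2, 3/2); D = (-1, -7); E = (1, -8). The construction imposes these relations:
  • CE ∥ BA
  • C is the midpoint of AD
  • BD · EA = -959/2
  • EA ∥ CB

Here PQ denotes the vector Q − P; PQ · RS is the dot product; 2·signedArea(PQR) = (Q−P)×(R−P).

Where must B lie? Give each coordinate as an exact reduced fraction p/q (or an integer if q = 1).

B = (3/2, 39/2)

1. B_x = 3/2  [CE ∥ BA ∩ EA ∥ CB]
2. B_y = 39/2  [CE ∥ BA ∩ EA ∥ CB]
   → B = (3/2, 39/2)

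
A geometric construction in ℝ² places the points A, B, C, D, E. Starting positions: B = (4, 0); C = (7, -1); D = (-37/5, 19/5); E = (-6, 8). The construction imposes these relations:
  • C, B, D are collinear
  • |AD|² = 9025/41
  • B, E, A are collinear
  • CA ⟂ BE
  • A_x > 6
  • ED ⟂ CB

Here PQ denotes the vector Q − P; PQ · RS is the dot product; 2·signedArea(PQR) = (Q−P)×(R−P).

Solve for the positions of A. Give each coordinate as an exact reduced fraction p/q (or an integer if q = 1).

A = (259/41, -76/41)

1. A_x = 259/41  [B, E, A are collinear ∩ CA ⟂ BE]
2. A_y = -76/41  [B, E, A are collinear ∩ CA ⟂ BE]
   → A = (259/41, -76/41)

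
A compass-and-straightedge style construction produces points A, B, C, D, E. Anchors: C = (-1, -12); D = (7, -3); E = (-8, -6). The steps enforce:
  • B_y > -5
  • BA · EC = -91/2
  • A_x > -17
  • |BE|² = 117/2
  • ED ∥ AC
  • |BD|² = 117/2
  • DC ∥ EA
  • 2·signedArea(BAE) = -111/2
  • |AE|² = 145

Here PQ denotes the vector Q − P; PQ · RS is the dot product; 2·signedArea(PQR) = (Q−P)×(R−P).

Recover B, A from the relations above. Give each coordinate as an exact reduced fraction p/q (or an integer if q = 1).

A = (-16, -15)
B = (-1/2, -9/2)

1. A_x = -16  [ED ∥ AC ∩ DC ∥ EA]
2. A_y = -15  [ED ∥ AC ∩ DC ∥ EA]
   → A = (-16, -15)
3. B_x = -1/2  [2·signedArea(BAE) = -111/2 ∩ BA · EC = -91/2]
4. B_y = -9/2  [2·signedArea(BAE) = -111/2 ∩ BA · EC = -91/2]
   → B = (-1/2, -9/2)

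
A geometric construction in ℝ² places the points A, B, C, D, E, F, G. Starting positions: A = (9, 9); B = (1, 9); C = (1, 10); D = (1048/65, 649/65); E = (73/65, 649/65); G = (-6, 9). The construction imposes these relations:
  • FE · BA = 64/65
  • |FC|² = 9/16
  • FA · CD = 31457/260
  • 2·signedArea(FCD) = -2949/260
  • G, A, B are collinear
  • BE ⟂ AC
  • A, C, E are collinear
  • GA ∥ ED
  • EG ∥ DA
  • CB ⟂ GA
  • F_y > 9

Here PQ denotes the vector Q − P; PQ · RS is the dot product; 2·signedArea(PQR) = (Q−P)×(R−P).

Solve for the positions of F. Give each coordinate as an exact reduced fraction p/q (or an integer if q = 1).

1. F_x = 1  [2·signedArea(FCD) = -2949/260 ∩ FE · BA = 64/65]
2. F_y = 37/4  [2·signedArea(FCD) = -2949/260 ∩ FE · BA = 64/65]
   → F = (1, 37/4)

F = (1, 37/4)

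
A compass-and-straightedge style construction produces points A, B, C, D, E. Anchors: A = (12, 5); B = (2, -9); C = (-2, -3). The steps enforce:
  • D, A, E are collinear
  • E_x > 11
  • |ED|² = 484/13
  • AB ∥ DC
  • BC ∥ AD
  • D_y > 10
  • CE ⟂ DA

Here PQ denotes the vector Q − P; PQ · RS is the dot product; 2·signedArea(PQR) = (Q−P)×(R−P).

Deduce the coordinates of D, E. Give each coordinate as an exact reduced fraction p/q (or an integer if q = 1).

D = (8, 11)
E = (148/13, 77/13)

1. D_x = 8  [AB ∥ DC ∩ BC ∥ AD]
2. D_y = 11  [AB ∥ DC ∩ BC ∥ AD]
   → D = (8, 11)
3. E_x = 148/13  [D, A, E are collinear ∩ CE ⟂ DA]
4. E_y = 77/13  [D, A, E are collinear ∩ CE ⟂ DA]
   → E = (148/13, 77/13)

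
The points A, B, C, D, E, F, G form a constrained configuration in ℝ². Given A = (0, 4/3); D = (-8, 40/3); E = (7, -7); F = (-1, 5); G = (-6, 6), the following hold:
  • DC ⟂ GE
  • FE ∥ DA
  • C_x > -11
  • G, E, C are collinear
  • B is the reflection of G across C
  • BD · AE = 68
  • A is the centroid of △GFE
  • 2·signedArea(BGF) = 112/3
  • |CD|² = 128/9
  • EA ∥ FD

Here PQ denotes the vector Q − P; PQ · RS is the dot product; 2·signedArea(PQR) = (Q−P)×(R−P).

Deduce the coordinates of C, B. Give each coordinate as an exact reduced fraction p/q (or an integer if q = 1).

1. C_x = -32/3  [G, E, C are collinear ∩ DC ⟂ GE]
2. C_y = 32/3  [G, E, C are collinear ∩ DC ⟂ GE]
   → C = (-32/3, 32/3)
3. B_x = -46/3  [B is the reflection of G across C]
4. B_y = 46/3  [B is the reflection of G across C]
   → B = (-46/3, 46/3)

B = (-46/3, 46/3)
C = (-32/3, 32/3)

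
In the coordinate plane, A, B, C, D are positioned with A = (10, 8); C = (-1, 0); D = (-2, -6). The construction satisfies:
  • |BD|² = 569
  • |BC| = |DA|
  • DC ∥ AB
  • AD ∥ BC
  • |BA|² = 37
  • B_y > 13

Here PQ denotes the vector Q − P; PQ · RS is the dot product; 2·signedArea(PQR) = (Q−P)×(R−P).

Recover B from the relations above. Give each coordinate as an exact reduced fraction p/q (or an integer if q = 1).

1. B_x = 11  [AD ∥ BC ∩ DC ∥ AB]
2. B_y = 14  [AD ∥ BC ∩ DC ∥ AB]
   → B = (11, 14)

B = (11, 14)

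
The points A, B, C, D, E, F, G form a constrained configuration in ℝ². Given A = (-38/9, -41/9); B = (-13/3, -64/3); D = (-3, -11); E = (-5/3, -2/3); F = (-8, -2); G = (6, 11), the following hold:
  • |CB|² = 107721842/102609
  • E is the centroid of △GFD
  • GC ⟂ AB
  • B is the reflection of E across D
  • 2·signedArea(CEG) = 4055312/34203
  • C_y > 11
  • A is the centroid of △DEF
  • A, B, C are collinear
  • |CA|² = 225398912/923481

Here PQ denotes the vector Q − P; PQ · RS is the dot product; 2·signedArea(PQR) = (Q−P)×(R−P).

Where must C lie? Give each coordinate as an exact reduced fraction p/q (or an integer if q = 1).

C = (-46958/11401, 126175/11401)

1. C_x = -46958/11401  [A, B, C are collinear ∩ GC ⟂ AB]
2. C_y = 126175/11401  [A, B, C are collinear ∩ GC ⟂ AB]
   → C = (-46958/11401, 126175/11401)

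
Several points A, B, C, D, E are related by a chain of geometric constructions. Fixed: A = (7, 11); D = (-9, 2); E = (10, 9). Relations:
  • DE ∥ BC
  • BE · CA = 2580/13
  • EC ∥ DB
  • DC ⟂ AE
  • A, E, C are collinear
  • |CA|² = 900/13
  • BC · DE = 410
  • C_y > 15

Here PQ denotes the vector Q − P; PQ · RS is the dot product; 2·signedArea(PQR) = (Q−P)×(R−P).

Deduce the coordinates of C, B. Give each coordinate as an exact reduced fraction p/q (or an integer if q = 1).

1. C_x = 1/13  [A, E, C are collinear ∩ DC ⟂ AE]
2. C_y = 203/13  [A, E, C are collinear ∩ DC ⟂ AE]
   → C = (1/13, 203/13)
3. B_x = -246/13  [DE ∥ BC ∩ EC ∥ DB]
4. B_y = 112/13  [DE ∥ BC ∩ EC ∥ DB]
   → B = (-246/13, 112/13)

B = (-246/13, 112/13)
C = (1/13, 203/13)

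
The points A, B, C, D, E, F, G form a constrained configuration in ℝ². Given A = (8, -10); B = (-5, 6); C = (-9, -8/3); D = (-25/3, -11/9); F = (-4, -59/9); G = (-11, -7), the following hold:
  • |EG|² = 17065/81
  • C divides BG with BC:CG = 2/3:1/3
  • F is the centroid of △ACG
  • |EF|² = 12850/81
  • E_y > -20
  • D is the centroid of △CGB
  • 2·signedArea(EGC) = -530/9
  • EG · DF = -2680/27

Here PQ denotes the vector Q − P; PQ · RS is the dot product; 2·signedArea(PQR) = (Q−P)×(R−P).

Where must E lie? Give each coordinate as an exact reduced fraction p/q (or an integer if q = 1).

E = (-3, -172/9)

1. E_x = -3  [EG · DF = -2680/27 ∩ 2·signedArea(EGC) = -530/9]
2. E_y = -172/9  [EG · DF = -2680/27 ∩ 2·signedArea(EGC) = -530/9]
   → E = (-3, -172/9)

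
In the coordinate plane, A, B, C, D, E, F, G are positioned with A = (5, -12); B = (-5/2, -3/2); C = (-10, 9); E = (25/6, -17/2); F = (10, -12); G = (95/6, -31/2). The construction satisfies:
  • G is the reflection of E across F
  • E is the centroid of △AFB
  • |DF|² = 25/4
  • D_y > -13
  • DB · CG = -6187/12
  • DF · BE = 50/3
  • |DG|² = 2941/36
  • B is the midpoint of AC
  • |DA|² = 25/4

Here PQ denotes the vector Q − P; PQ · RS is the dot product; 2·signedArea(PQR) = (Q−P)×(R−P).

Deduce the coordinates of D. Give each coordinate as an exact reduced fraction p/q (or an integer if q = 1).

1. D_x = 15/2  [DF · BE = 50/3 ∩ DB · CG = -6187/12]
2. D_y = -12  [DF · BE = 50/3 ∩ DB · CG = -6187/12]
   → D = (15/2, -12)

D = (15/2, -12)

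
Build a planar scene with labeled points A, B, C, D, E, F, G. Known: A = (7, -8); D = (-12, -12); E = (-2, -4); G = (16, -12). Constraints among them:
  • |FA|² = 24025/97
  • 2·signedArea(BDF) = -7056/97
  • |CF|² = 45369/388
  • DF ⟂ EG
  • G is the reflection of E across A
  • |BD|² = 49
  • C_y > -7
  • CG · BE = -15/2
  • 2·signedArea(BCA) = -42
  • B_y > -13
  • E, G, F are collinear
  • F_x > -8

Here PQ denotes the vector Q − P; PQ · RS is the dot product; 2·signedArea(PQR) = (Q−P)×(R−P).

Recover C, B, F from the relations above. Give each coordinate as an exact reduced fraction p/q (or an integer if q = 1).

B = (-5, -12)
C = (5/2, -6)
F = (-716/97, -156/97)

1. F_x = -716/97  [E, G, F are collinear ∩ DF ⟂ EG]
2. F_y = -156/97  [E, G, F are collinear ∩ DF ⟂ EG]
   → F = (-716/97, -156/97)
3. B_x = -5  [line -1008/97·x + 448/97·y + 336/97 = 0 ∩ |BD|² = 49]
4. B_y = -12  [line -1008/97·x + 448/97·y + 336/97 = 0 ∩ |BD|² = 49]
   → B = (-5, -12)
5. C_x = 5/2  [CG · BE = -15/2 ∩ 2·signedArea(BCA) = -42]
6. C_y = -6  [CG · BE = -15/2 ∩ 2·signedArea(BCA) = -42]
   → C = (5/2, -6)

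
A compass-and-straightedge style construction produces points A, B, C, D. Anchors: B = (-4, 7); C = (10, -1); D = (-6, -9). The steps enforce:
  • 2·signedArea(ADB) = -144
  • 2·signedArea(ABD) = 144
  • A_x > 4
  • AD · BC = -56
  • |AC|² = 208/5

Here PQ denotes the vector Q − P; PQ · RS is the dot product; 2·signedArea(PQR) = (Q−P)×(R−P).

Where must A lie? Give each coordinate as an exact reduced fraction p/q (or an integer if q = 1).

A = (22/5, 11/5)

1. A_x = 22/5  [2·signedArea(ABD) = 144 ∩ AD · BC = -56]
2. A_y = 11/5  [2·signedArea(ABD) = 144 ∩ AD · BC = -56]
   → A = (22/5, 11/5)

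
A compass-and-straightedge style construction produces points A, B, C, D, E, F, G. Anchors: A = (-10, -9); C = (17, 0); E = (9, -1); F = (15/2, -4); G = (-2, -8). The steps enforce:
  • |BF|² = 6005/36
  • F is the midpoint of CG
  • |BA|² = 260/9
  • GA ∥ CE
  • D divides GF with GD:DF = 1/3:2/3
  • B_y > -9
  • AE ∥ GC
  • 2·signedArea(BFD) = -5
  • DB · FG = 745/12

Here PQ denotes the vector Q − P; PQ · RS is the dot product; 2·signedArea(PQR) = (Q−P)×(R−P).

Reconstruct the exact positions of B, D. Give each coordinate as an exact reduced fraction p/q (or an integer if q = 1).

1. D_x = 7/6  [D divides GF with GD:DF = 1/3:2/3]
2. D_y = -20/3  [D divides GF with GD:DF = 1/3:2/3]
   → D = (7/6, -20/3)
3. B_x = -14/3  [2·signedArea(BFD) = -5 ∩ DB · FG = 745/12]
4. B_y = -25/3  [2·signedArea(BFD) = -5 ∩ DB · FG = 745/12]
   → B = (-14/3, -25/3)

B = (-14/3, -25/3)
D = (7/6, -20/3)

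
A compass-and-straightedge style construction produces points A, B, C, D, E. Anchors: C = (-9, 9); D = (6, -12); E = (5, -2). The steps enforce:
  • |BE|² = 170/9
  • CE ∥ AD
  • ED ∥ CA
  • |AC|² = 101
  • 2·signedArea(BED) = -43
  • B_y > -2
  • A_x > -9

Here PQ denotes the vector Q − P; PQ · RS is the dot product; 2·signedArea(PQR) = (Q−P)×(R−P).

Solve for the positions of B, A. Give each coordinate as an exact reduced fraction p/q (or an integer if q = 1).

1. B_x = 2/3  [line 10·x + 1·y + -5 = 0 ∩ |BE|² = 170/9]
2. B_y = -5/3  [line 10·x + 1·y + -5 = 0 ∩ |BE|² = 170/9]
   → B = (2/3, -5/3)
3. A_x = -8  [CE ∥ AD ∩ ED ∥ CA]
4. A_y = -1  [CE ∥ AD ∩ ED ∥ CA]
   → A = (-8, -1)

A = (-8, -1)
B = (2/3, -5/3)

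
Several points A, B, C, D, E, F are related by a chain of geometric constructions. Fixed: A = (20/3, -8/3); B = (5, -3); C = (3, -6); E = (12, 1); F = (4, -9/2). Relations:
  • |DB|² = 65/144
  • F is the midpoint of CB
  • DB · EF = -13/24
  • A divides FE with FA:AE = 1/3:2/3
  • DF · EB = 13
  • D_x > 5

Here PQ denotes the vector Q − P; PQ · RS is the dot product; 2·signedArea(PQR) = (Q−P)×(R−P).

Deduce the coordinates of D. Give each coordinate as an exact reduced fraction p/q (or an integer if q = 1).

1. D_x = 16/3  [DF · EB = 13 ∩ DB · EF = -13/24]
2. D_y = -43/12  [DF · EB = 13 ∩ DB · EF = -13/24]
   → D = (16/3, -43/12)

D = (16/3, -43/12)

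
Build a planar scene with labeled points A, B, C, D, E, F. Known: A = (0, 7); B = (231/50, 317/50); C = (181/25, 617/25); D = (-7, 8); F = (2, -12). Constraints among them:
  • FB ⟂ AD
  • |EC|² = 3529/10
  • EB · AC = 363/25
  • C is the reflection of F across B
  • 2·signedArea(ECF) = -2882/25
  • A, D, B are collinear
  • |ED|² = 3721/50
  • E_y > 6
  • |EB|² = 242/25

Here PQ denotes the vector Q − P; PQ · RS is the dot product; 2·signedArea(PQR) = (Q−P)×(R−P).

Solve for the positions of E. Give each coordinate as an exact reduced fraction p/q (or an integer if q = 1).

E = (77/50, 339/50)

1. E_x = 77/50  [2·signedArea(ECF) = -2882/25 ∩ EB · AC = 363/25]
2. E_y = 339/50  [2·signedArea(ECF) = -2882/25 ∩ EB · AC = 363/25]
   → E = (77/50, 339/50)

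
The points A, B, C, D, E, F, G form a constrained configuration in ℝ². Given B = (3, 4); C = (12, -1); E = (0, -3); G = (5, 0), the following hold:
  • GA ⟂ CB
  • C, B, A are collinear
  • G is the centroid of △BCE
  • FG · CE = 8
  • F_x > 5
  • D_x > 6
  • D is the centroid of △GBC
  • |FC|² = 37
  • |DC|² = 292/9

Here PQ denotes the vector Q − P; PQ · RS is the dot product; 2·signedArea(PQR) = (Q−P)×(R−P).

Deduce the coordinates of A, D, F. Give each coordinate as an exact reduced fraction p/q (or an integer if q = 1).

A = (330/53, 117/53)
D = (20/3, 1)
F = (6, -2)

1. A_x = 330/53  [C, B, A are collinear ∩ GA ⟂ CB]
2. A_y = 117/53  [C, B, A are collinear ∩ GA ⟂ CB]
   → A = (330/53, 117/53)
3. D_x = 20/3  [D is the centroid of △GBC]
4. D_y = 1  [D is the centroid of △GBC]
   → D = (20/3, 1)
5. F_x = 6  [line 12·x + 2·y + -68 = 0 ∩ |FC|² = 37]
6. F_y = -2  [line 12·x + 2·y + -68 = 0 ∩ |FC|² = 37]
   → F = (6, -2)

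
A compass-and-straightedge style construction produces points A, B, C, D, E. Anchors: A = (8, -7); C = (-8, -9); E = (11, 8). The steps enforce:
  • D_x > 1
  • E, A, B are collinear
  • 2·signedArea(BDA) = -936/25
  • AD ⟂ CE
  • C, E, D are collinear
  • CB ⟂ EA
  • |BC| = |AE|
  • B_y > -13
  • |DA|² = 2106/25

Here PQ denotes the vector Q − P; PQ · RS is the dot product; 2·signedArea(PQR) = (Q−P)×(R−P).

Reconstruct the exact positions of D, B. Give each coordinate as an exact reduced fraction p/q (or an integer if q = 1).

1. D_x = 47/25  [C, E, D are collinear ∩ AD ⟂ CE]
2. D_y = -4/25  [C, E, D are collinear ∩ AD ⟂ CE]
   → D = (47/25, -4/25)
3. B_x = 7  [E, A, B are collinear ∩ CB ⟂ EA]
4. B_y = -12  [E, A, B are collinear ∩ CB ⟂ EA]
   → B = (7, -12)

B = (7, -12)
D = (47/25, -4/25)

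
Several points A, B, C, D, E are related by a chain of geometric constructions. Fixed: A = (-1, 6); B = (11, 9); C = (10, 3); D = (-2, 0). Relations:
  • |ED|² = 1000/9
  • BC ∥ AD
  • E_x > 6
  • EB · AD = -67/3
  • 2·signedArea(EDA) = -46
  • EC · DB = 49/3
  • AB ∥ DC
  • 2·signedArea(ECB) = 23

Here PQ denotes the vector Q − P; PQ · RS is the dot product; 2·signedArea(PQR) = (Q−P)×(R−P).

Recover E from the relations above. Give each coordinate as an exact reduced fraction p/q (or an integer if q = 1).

1. E_x = 20/3  [2·signedArea(EDA) = -46 ∩ EB · AD = -67/3]
2. E_y = 6  [2·signedArea(EDA) = -46 ∩ EB · AD = -67/3]
   → E = (20/3, 6)

E = (20/3, 6)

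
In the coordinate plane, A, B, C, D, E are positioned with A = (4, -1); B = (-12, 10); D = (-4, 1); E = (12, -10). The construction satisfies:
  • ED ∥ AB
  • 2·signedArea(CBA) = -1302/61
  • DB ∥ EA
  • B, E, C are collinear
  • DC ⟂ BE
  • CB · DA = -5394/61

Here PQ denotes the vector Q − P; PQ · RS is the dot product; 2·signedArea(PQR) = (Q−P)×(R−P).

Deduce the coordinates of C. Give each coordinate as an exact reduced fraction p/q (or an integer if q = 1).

C = (-174/61, 145/61)

1. C_x = -174/61  [B, E, C are collinear ∩ DC ⟂ BE]
2. C_y = 145/61  [B, E, C are collinear ∩ DC ⟂ BE]
   → C = (-174/61, 145/61)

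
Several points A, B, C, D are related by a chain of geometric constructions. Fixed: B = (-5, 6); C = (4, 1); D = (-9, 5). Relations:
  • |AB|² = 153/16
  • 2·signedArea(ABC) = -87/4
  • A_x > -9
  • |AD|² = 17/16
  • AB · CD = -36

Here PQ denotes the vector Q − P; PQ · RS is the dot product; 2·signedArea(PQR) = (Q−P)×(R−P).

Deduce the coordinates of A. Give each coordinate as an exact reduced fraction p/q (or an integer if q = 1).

A = (-8, 21/4)

1. A_x = -8  [2·signedArea(ABC) = -87/4 ∩ AB · CD = -36]
2. A_y = 21/4  [2·signedArea(ABC) = -87/4 ∩ AB · CD = -36]
   → A = (-8, 21/4)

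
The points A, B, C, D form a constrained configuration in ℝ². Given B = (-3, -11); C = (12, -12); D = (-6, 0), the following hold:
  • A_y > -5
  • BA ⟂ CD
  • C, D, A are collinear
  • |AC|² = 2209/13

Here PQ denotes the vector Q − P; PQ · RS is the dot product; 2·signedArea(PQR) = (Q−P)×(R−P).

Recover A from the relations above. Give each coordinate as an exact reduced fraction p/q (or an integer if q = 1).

A = (15/13, -62/13)

1. A_x = 15/13  [C, D, A are collinear ∩ BA ⟂ CD]
2. A_y = -62/13  [C, D, A are collinear ∩ BA ⟂ CD]
   → A = (15/13, -62/13)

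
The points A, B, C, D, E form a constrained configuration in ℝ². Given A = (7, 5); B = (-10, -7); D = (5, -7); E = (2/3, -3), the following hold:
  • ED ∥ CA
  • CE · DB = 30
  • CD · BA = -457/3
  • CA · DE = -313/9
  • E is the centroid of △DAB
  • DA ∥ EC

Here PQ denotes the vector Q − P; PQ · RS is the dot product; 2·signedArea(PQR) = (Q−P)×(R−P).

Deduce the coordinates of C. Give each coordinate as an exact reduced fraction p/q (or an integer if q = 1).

1. C_x = 8/3  [ED ∥ CA ∩ DA ∥ EC]
2. C_y = 9  [ED ∥ CA ∩ DA ∥ EC]
   → C = (8/3, 9)

C = (8/3, 9)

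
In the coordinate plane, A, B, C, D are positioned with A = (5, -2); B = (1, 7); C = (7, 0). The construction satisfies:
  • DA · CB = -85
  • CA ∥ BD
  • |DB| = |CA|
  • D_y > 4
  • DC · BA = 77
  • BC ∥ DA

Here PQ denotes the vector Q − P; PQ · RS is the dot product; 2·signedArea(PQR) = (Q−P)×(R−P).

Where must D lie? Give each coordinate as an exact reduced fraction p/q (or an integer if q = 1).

1. D_x = -1  [BC ∥ DA ∩ CA ∥ BD]
2. D_y = 5  [BC ∥ DA ∩ CA ∥ BD]
   → D = (-1, 5)

D = (-1, 5)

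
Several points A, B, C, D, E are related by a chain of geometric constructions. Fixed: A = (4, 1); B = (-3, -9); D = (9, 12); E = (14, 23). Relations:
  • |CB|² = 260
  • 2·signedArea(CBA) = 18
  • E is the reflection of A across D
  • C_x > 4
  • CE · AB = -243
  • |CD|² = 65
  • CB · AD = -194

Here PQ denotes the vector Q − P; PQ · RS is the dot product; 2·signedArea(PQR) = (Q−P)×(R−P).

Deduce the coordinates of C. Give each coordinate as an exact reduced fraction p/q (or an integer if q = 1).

C = (5, 5)

1. C_x = 5  [CB · AD = -194 ∩ CE · AB = -243]
2. C_y = 5  [CB · AD = -194 ∩ CE · AB = -243]
   → C = (5, 5)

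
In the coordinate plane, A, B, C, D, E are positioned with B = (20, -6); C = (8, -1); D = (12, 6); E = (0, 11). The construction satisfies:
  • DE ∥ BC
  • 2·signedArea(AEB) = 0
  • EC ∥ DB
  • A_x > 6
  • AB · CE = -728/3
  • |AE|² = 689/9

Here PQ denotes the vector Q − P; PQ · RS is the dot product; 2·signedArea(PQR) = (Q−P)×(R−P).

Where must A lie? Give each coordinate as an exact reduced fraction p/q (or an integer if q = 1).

A = (20/3, 16/3)

1. A_x = 20/3  [2·signedArea(AEB) = 0 ∩ AB · CE = -728/3]
2. A_y = 16/3  [2·signedArea(AEB) = 0 ∩ AB · CE = -728/3]
   → A = (20/3, 16/3)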